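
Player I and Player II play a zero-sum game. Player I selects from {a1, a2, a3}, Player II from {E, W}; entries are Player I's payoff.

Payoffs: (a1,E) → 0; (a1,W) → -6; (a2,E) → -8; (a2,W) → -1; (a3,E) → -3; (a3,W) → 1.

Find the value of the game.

-9/5

Row minima: a1 → -6, a2 → -8, a3 → -3; maximin = -3.
Column maxima: E → 0, W → 1; minimax = 0.
-3 ≠ 0, so there is no saddle point; optimal play is mixed.
a2 is strictly dominated by a3, so Player I never plays it.
On the remaining 2×2 (a1, a3 vs E, W):
Let Player I play a1 with probability p. Expected payoff against E: 0p + (-3)(1−p) = 3p − 3; against W: (-6)p + 1(1−p) = −7p + 1.
Setting these equal: 3p − 3 = −7p + 1 ⇒ 10p = 4 ⇒ p = 2/5, and the value is (3)·(2/5) − 3 = -9/5.
For Player II: with q = P(E), equating a1's and a3's payoffs gives 6q − 6 = −4q + 1 ⇒ q = 7/10.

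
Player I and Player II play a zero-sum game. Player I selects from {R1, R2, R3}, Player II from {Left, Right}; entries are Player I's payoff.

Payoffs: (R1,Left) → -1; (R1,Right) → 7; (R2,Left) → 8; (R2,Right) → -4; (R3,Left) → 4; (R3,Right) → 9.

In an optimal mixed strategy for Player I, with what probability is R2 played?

Row minima: R1 → -1, R2 → -4, R3 → 4; maximin = 4.
Column maxima: Left → 8, Right → 9; minimax = 8.
4 ≠ 8, so there is no saddle point; optimal play is mixed.
R1 is strictly dominated by R3, so Player I never plays it.
On the remaining 2×2 (R2, R3 vs Left, Right):
Let Player I play R2 with probability p. Expected payoff against Left: 8p + 4(1−p) = 4p + 4; against Right: (-4)p + 9(1−p) = −13p + 9.
Setting these equal: 4p + 4 = −13p + 9 ⇒ 17p = 5 ⇒ p = 5/17, and the value is (4)·(5/17) + 4 = 88/17.
For Player II: with q = P(Left), equating R2's and R3's payoffs gives 12q − 4 = −5q + 9 ⇒ q = 13/17.

5/17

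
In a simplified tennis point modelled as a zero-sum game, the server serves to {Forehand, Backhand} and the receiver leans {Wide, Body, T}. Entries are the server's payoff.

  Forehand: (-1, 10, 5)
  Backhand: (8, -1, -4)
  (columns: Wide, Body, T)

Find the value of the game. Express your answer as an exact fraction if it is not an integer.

2

Row minima: Forehand → -1, Backhand → -4; maximin = -1.
Column maxima: Wide → 8, Body → 10, T → 5; minimax = 5.
-1 ≠ 5, so there is no saddle point; optimal play is mixed.
Body is strictly dominated by T (it gives the server strictly more in every row), so the receiver never plays it.
On the remaining 2×2 (Forehand, Backhand vs Wide, T):
Let the server play Forehand with probability p. Expected payoff against Wide: (-1)p + 8(1−p) = −9p + 8; against T: 5p + (-4)(1−p) = 9p − 4.
Setting these equal: −9p + 8 = 9p − 4 ⇒ −18p = -12 ⇒ p = 2/3, and the value is (-9)·(2/3) + 8 = 2.
For the receiver: with q = P(Wide), equating Forehand's and Backhand's payoffs gives −6q + 5 = 12q − 4 ⇒ q = 1/2.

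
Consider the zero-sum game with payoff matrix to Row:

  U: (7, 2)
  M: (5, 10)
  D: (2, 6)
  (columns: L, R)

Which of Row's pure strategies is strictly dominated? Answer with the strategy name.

D

M gives a strictly higher payoff than D against every column: 5 > 2, 10 > 6.
So D is strictly dominated and Row never plays it.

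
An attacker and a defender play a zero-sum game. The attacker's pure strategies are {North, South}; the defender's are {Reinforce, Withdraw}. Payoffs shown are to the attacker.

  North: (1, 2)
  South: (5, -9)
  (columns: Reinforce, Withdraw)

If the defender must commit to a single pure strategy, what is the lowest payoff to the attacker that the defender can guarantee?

2

Column maxima: Reinforce → 5, Withdraw → 2.
The smallest of these is 2.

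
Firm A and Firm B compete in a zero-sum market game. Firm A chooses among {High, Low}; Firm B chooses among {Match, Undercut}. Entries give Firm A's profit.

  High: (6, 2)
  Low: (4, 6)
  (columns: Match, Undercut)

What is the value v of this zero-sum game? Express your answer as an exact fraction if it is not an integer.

Row minima: High → 2, Low → 4; maximin = 4.
Column maxima: Match → 6, Undercut → 6; minimax = 6.
4 ≠ 6, so there is no saddle point; optimal play is mixed.
Let Firm A play High with probability p. Expected payoff against Match: 6p + 4(1−p) = 2p + 4; against Undercut: 2p + 6(1−p) = −4p + 6.
Setting these equal: 2p + 4 = −4p + 6 ⇒ 6p = 2 ⇒ p = 1/3, and the value is (2)·(1/3) + 4 = 14/3.
For Firm B: with q = P(Match), equating High's and Low's payoffs gives 4q + 2 = −2q + 6 ⇒ q = 2/3.

14/3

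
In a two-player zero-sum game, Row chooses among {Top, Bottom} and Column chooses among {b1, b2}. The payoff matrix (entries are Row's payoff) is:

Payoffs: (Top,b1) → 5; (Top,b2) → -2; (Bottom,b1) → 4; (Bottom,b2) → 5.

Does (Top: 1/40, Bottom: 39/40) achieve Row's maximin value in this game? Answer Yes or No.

Against b1 this mix gives (1/40)·5 + (39/40)·4 = 161/40.
Against b2 this mix gives (1/40)·(-2) + (39/40)·5 = 193/40.
Column will play b1, holding Row to 161/40. Shifting weight toward the row that does better against b1 would raise this floor (the equalizing mix achieves 33/8 against both b1 and b2), so the proposed strategy is not optimal.

No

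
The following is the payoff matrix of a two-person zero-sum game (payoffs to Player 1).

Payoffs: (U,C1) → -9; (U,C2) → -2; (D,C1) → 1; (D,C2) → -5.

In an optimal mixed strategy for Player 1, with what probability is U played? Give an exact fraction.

6/13

Row minima: U → -9, D → -5; maximin = -5.
Column maxima: C1 → 1, C2 → -2; minimax = -2.
-5 ≠ -2, so there is no saddle point; optimal play is mixed.
Let Player 1 play U with probability p. Expected payoff against C1: (-9)p + 1(1−p) = −10p + 1; against C2: (-2)p + (-5)(1−p) = 3p − 5.
Setting these equal: −10p + 1 = 3p − 5 ⇒ −13p = -6 ⇒ p = 6/13, and the value is (-10)·(6/13) + 1 = -47/13.
For Player 2: with q = P(C1), equating U's and D's payoffs gives −7q − 2 = 6q − 5 ⇒ q = 3/13.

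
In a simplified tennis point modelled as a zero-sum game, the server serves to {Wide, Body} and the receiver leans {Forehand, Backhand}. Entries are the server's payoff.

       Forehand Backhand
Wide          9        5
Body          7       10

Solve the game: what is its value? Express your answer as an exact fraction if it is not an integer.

Row minima: Wide → 5, Body → 7; maximin = 7.
Column maxima: Forehand → 9, Backhand → 10; minimax = 9.
7 ≠ 9, so there is no saddle point; optimal play is mixed.
Let the server play Wide with probability p. Expected payoff against Forehand: 9p + 7(1−p) = 2p + 7; against Backhand: 5p + 10(1−p) = −5p + 10.
Setting these equal: 2p + 7 = −5p + 10 ⇒ 7p = 3 ⇒ p = 3/7, and the value is (2)·(3/7) + 7 = 55/7.
For the receiver: with q = P(Forehand), equating Wide's and Body's payoffs gives 4q + 5 = −3q + 10 ⇒ q = 5/7.

55/7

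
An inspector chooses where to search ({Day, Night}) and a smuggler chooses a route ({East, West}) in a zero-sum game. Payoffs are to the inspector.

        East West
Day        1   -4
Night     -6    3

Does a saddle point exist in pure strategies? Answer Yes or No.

No

Row minima: Day → -4, Night → -6; maximin = -4.
Column maxima: East → 1, West → 3; minimax = 1.
-4 ≠ 1, so no pure-strategy equilibrium exists.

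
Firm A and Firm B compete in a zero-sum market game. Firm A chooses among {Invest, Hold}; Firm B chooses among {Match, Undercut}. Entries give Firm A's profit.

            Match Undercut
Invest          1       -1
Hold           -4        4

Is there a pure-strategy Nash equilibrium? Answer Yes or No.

Row minima: Invest → -1, Hold → -4; maximin = -1.
Column maxima: Match → 1, Undercut → 4; minimax = 1.
-1 ≠ 1, so no pure-strategy equilibrium exists.

No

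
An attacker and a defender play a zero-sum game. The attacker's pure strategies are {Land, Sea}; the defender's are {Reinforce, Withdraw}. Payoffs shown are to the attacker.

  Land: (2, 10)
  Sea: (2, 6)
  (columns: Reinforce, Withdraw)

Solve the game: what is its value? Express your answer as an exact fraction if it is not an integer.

2

Row minima: Land → 2, Sea → 2; maximin = 2.
Column maxima: Reinforce → 2, Withdraw → 10; minimax = 2.
Since maximin = minimax = 2, there is a saddle point and the value is 2.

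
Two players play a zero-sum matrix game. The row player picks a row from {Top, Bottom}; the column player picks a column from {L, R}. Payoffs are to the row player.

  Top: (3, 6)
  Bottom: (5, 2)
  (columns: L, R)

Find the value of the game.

4

Row minima: Top → 3, Bottom → 2; maximin = 3.
Column maxima: L → 5, R → 6; minimax = 5.
3 ≠ 5, so there is no saddle point; optimal play is mixed.
Let the row player play Top with probability p. Expected payoff against L: 3p + 5(1−p) = −2p + 5; against R: 6p + 2(1−p) = 4p + 2.
Setting these equal: −2p + 5 = 4p + 2 ⇒ −6p = -3 ⇒ p = 1/2, and the value is (-2)·(1/2) + 5 = 4.
For the column player: with q = P(L), equating Top's and Bottom's payoffs gives −3q + 6 = 3q + 2 ⇒ q = 2/3.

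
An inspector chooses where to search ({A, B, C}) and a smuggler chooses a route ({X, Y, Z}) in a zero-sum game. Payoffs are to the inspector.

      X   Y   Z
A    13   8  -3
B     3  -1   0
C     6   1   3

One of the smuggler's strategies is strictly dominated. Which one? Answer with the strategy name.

Y holds the inspector's payoff strictly below X in every row: 8 < 13, -1 < 3, 1 < 6.
So X is strictly dominated for the smuggler.

X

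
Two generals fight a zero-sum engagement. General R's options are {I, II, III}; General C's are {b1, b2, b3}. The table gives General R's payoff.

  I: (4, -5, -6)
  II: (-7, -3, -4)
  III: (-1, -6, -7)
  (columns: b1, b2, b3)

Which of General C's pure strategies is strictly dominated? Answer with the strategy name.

b2

b3 holds General R's payoff strictly below b2 in every row: -6 < -5, -4 < -3, -7 < -6.
So b2 is strictly dominated for General C.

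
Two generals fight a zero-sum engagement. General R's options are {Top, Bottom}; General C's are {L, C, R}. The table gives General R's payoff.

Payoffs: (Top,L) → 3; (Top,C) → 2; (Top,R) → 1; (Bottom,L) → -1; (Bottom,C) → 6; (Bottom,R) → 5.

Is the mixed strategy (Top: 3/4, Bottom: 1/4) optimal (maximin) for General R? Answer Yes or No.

Against L this mix gives (3/4)·3 + (1/4)·(-1) = 2.
Against C this mix gives (3/4)·2 + (1/4)·6 = 3.
Against R this mix gives (3/4)·1 + (1/4)·5 = 2.
All of General C's active replies (L, R) yield 2, and no column does worse for General R. The mix makes General C indifferent and guarantees 2, so it is optimal.

Yes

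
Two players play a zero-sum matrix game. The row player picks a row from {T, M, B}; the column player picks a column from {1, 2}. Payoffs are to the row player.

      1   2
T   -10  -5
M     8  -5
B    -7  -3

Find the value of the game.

-59/17

Row minima: T → -10, M → -5, B → -7; maximin = -5.
Column maxima: 1 → 8, 2 → -3; minimax = -3.
-5 ≠ -3, so there is no saddle point; optimal play is mixed.
T is strictly dominated by B, so the row player never plays it.
On the remaining 2×2 (M, B vs 1, 2):
Let the row player play M with probability p. Expected payoff against 1: 8p + (-7)(1−p) = 15p − 7; against 2: (-5)p + (-3)(1−p) = −2p − 3.
Setting these equal: 15p − 7 = −2p − 3 ⇒ 17p = 4 ⇒ p = 4/17, and the value is (15)·(4/17) − 7 = -59/17.
For the column player: with q = P(1), equating M's and B's payoffs gives 13q − 5 = −4q − 3 ⇒ q = 2/17.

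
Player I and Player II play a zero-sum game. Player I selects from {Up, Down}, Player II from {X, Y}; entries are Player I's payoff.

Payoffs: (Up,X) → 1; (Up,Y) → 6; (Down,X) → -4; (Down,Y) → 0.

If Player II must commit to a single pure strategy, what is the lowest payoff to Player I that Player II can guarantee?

1

Column maxima: X → 1, Y → 6.
The smallest of these is 1.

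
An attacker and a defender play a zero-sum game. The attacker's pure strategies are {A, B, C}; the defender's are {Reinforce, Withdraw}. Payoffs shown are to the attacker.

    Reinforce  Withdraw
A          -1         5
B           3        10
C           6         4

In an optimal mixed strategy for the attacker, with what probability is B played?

Row minima: A → -1, B → 3, C → 4; maximin = 4.
Column maxima: Reinforce → 6, Withdraw → 10; minimax = 6.
4 ≠ 6, so there is no saddle point; optimal play is mixed.
A is strictly dominated by B, so the attacker never plays it.
On the remaining 2×2 (B, C vs Reinforce, Withdraw):
Let the attacker play B with probability p. Expected payoff against Reinforce: 3p + 6(1−p) = −3p + 6; against Withdraw: 10p + 4(1−p) = 6p + 4.
Setting these equal: −3p + 6 = 6p + 4 ⇒ −9p = -2 ⇒ p = 2/9, and the value is (-3)·(2/9) + 6 = 16/3.
For the defender: with q = P(Reinforce), equating B's and C's payoffs gives −7q + 10 = 2q + 4 ⇒ q = 2/3.

2/9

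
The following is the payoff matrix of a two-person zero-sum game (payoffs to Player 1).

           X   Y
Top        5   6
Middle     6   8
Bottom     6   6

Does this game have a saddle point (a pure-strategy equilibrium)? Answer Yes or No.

Yes

Row minima: Top → 5, Middle → 6, Bottom → 6; maximin = 6.
Column maxima: X → 6, Y → 8; minimax = 6.
maximin = minimax = 6, so a saddle point exists.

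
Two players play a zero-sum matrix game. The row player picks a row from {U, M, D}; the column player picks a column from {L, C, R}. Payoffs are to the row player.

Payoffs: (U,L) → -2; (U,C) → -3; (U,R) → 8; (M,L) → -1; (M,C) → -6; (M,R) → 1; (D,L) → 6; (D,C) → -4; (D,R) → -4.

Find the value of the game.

-3

Row minima: U → -3, M → -6, D → -4; maximin = -3.
Column maxima: L → 6, C → -3, R → 8; minimax = -3.
Since maximin = minimax = -3, there is a saddle point and the value is -3.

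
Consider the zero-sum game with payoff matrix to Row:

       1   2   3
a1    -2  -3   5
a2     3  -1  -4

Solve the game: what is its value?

-17/11

Row minima: a1 → -3, a2 → -4; maximin = -3.
Column maxima: 1 → 3, 2 → -1, 3 → 5; minimax = -1.
-3 ≠ -1, so there is no saddle point; optimal play is mixed.
1 is strictly dominated by 2 (it gives Row strictly more in every row), so Column never plays it.
On the remaining 2×2 (a1, a2 vs 2, 3):
Let Row play a1 with probability p. Expected payoff against 2: (-3)p + (-1)(1−p) = −2p − 1; against 3: 5p + (-4)(1−p) = 9p − 4.
Setting these equal: −2p − 1 = 9p − 4 ⇒ −11p = -3 ⇒ p = 3/11, and the value is (-2)·(3/11) − 1 = -17/11.
For Column: with q = P(2), equating a1's and a2's payoffs gives −8q + 5 = 3q − 4 ⇒ q = 9/11.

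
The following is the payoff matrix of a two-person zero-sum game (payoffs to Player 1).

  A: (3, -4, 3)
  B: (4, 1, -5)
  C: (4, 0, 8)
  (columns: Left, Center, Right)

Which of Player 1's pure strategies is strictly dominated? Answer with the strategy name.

C gives a strictly higher payoff than A against every column: 4 > 3, 0 > -4, 8 > 3.
So A is strictly dominated and Player 1 never plays it.

A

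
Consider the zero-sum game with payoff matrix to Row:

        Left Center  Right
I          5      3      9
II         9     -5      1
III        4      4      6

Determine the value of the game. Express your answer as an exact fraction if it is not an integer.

Row minima: I → 3, II → -5, III → 4; maximin = 4.
Column maxima: Left → 9, Center → 4, Right → 9; minimax = 4.
Since maximin = minimax = 4, there is a saddle point and the value is 4.

4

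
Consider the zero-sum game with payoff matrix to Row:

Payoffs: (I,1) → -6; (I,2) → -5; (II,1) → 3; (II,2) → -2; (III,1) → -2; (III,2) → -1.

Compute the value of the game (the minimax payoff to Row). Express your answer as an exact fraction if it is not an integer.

-7/6

Row minima: I → -6, II → -2, III → -2; maximin = -2.
Column maxima: 1 → 3, 2 → -1; minimax = -1.
-2 ≠ -1, so there is no saddle point; optimal play is mixed.
I is strictly dominated by II, so Row never plays it.
On the remaining 2×2 (II, III vs 1, 2):
Let Row play II with probability p. Expected payoff against 1: 3p + (-2)(1−p) = 5p − 2; against 2: (-2)p + (-1)(1−p) = −p − 1.
Setting these equal: 5p − 2 = −p − 1 ⇒ 6p = 1 ⇒ p = 1/6, and the value is (5)·(1/6) − 2 = -7/6.
For Column: with q = P(1), equating II's and III's payoffs gives 5q − 2 = −q − 1 ⇒ q = 1/6.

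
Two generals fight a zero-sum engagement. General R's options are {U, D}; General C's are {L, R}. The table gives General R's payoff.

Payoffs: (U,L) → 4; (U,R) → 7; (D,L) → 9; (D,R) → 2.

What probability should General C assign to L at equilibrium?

1/2

Row minima: U → 4, D → 2; maximin = 4.
Column maxima: L → 9, R → 7; minimax = 7.
4 ≠ 7, so there is no saddle point; optimal play is mixed.
Let General R play U with probability p. Expected payoff against L: 4p + 9(1−p) = −5p + 9; against R: 7p + 2(1−p) = 5p + 2.
Setting these equal: −5p + 9 = 5p + 2 ⇒ −10p = -7 ⇒ p = 7/10, and the value is (-5)·(7/10) + 9 = 11/2.
For General C: with q = P(L), equating U's and D's payoffs gives −3q + 7 = 7q + 2 ⇒ q = 1/2.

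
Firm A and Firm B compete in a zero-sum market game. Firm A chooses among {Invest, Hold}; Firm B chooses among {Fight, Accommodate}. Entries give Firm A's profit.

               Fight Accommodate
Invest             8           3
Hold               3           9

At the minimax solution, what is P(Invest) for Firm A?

Row minima: Invest → 3, Hold → 3; maximin = 3.
Column maxima: Fight → 8, Accommodate → 9; minimax = 8.
3 ≠ 8, so there is no saddle point; optimal play is mixed.
Let Firm A play Invest with probability p. Expected payoff against Fight: 8p + 3(1−p) = 5p + 3; against Accommodate: 3p + 9(1−p) = −6p + 9.
Setting these equal: 5p + 3 = −6p + 9 ⇒ 11p = 6 ⇒ p = 6/11, and the value is (5)·(6/11) + 3 = 63/11.
For Firm B: with q = P(Fight), equating Invest's and Hold's payoffs gives 5q + 3 = −6q + 9 ⇒ q = 6/11.

6/11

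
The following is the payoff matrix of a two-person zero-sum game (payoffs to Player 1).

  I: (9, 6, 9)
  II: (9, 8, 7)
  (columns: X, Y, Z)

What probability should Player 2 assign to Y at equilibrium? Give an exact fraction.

Row minima: I → 6, II → 7; maximin = 7.
Column maxima: X → 9, Y → 8, Z → 9; minimax = 8.
7 ≠ 8, so there is no saddle point; optimal play is mixed.
X is strictly dominated by Y (it gives Player 1 strictly more in every row), so Player 2 never plays it.
On the remaining 2×2 (I, II vs Y, Z):
Let Player 1 play I with probability p. Expected payoff against Y: 6p + 8(1−p) = −2p + 8; against Z: 9p + 7(1−p) = 2p + 7.
Setting these equal: −2p + 8 = 2p + 7 ⇒ −4p = -1 ⇒ p = 1/4, and the value is (-2)·(1/4) + 8 = 15/2.
For Player 2: with q = P(Y), equating I's and II's payoffs gives −3q + 9 = q + 7 ⇒ q = 1/2.

1/2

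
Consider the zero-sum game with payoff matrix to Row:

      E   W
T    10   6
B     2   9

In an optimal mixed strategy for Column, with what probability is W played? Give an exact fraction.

Row minima: T → 6, B → 2; maximin = 6.
Column maxima: E → 10, W → 9; minimax = 9.
6 ≠ 9, so there is no saddle point; optimal play is mixed.
Let Row play T with probability p. Expected payoff against E: 10p + 2(1−p) = 8p + 2; against W: 6p + 9(1−p) = −3p + 9.
Setting these equal: 8p + 2 = −3p + 9 ⇒ 11p = 7 ⇒ p = 7/11, and the value is (8)·(7/11) + 2 = 78/11.
For Column: with q = P(E), equating T's and B's payoffs gives 4q + 6 = −7q + 9 ⇒ q = 3/11.

8/11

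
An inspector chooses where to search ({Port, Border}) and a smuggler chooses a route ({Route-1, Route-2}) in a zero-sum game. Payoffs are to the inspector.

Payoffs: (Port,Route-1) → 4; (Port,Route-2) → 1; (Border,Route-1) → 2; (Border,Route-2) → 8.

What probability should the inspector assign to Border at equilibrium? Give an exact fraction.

1/3

Row minima: Port → 1, Border → 2; maximin = 2.
Column maxima: Route-1 → 4, Route-2 → 8; minimax = 4.
2 ≠ 4, so there is no saddle point; optimal play is mixed.
Let the inspector play Port with probability p. Expected payoff against Route-1: 4p + 2(1−p) = 2p + 2; against Route-2: 1p + 8(1−p) = −7p + 8.
Setting these equal: 2p + 2 = −7p + 8 ⇒ 9p = 6 ⇒ p = 2/3, and the value is (2)·(2/3) + 2 = 10/3.
For the smuggler: with q = P(Route-1), equating Port's and Border's payoffs gives 3q + 1 = −6q + 8 ⇒ q = 7/9.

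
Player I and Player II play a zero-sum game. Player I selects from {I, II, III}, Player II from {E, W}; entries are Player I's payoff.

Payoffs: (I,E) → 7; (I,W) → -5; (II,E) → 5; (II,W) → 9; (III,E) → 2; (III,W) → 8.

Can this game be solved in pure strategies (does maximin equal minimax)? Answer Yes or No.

No

Row minima: I → -5, II → 5, III → 2; maximin = 5.
Column maxima: E → 7, W → 9; minimax = 7.
5 ≠ 7, so no pure-strategy equilibrium exists.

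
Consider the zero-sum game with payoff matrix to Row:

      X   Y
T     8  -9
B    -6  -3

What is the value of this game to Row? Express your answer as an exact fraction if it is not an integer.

Row minima: T → -9, B → -6; maximin = -6.
Column maxima: X → 8, Y → -3; minimax = -3.
-6 ≠ -3, so there is no saddle point; optimal play is mixed.
Let Row play T with probability p. Expected payoff against X: 8p + (-6)(1−p) = 14p − 6; against Y: (-9)p + (-3)(1−p) = −6p − 3.
Setting these equal: 14p − 6 = −6p − 3 ⇒ 20p = 3 ⇒ p = 3/20, and the value is (14)·(3/20) − 6 = -39/10.
For Column: with q = P(X), equating T's and B's payoffs gives 17q − 9 = −3q − 3 ⇒ q = 3/10.

-39/10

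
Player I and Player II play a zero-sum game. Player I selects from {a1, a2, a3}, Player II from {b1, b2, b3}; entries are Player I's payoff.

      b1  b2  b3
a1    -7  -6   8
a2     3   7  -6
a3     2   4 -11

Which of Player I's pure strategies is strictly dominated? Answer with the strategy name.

a2 gives a strictly higher payoff than a3 against every column: 3 > 2, 7 > 4, -6 > -11.
So a3 is strictly dominated and Player I never plays it.

a3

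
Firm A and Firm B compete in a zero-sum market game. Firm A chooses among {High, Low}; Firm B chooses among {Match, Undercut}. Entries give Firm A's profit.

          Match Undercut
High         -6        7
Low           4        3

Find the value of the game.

23/7

Row minima: High → -6, Low → 3; maximin = 3.
Column maxima: Match → 4, Undercut → 7; minimax = 4.
3 ≠ 4, so there is no saddle point; optimal play is mixed.
Let Firm A play High with probability p. Expected payoff against Match: (-6)p + 4(1−p) = −10p + 4; against Undercut: 7p + 3(1−p) = 4p + 3.
Setting these equal: −10p + 4 = 4p + 3 ⇒ −14p = -1 ⇒ p = 1/14, and the value is (-10)·(1/14) + 4 = 23/7.
For Firm B: with q = P(Match), equating High's and Low's payoffs gives −13q + 7 = q + 3 ⇒ q = 2/7.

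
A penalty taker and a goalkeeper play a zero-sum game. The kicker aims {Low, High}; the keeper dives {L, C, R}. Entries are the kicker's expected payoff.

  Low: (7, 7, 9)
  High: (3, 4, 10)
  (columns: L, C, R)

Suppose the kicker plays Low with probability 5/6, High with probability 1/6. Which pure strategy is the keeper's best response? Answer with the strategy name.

If the keeper plays L, the kicker's expected payoff is (5/6)·7 + (1/6)·3 = 19/3.
If the keeper plays C, the kicker's expected payoff is (5/6)·7 + (1/6)·4 = 13/2.
If the keeper plays R, the kicker's expected payoff is (5/6)·9 + (1/6)·10 = 55/6.
The keeper minimizes the kicker's payoff; the smallest is 19/3, so the best response is L.

L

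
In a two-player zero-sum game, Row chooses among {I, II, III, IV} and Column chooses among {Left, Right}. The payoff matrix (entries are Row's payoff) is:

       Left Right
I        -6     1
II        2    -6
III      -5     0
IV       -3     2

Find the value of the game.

Row minima: I → -6, II → -6, III → -5, IV → -3; maximin = -3.
Column maxima: Left → 2, Right → 2; minimax = 2.
-3 ≠ 2, so there is no saddle point; optimal play is mixed.
I is strictly dominated by IV, so Row never plays it.
III is strictly dominated by IV, so Row never plays it.
On the remaining 2×2 (II, IV vs Left, Right):
Let Row play II with probability p. Expected payoff against Left: 2p + (-3)(1−p) = 5p − 3; against Right: (-6)p + 2(1−p) = −8p + 2.
Setting these equal: 5p − 3 = −8p + 2 ⇒ 13p = 5 ⇒ p = 5/13, and the value is (5)·(5/13) − 3 = -14/13.
For Column: with q = P(Left), equating II's and IV's payoffs gives 8q − 6 = −5q + 2 ⇒ q = 8/13.

-14/13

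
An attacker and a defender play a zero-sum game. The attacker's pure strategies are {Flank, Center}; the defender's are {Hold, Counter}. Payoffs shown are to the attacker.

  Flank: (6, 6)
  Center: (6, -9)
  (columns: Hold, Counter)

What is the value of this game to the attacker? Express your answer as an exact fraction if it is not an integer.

Row minima: Flank → 6, Center → -9; maximin = 6.
Column maxima: Hold → 6, Counter → 6; minimax = 6.
Since maximin = minimax = 6, there is a saddle point and the value is 6.

6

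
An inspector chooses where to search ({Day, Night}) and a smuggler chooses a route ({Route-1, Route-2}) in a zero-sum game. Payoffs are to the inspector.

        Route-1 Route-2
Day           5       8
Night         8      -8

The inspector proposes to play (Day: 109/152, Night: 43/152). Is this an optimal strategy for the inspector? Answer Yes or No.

No

Against Route-1 this mix gives (109/152)·5 + (43/152)·8 = 889/152.
Against Route-2 this mix gives (109/152)·8 + (43/152)·(-8) = 66/19.
The smuggler will play Route-2, holding the inspector to 66/19. Shifting weight toward the row that does better against Route-2 would raise this floor (the equalizing mix achieves 104/19 against both Route-2 and Route-1), so the proposed strategy is not optimal.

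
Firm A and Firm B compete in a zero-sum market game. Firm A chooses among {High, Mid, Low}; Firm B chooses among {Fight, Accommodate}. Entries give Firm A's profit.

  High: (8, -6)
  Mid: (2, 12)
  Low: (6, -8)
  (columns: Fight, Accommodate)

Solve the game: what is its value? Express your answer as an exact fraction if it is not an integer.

Row minima: High → -6, Mid → 2, Low → -8; maximin = 2.
Column maxima: Fight → 8, Accommodate → 12; minimax = 8.
2 ≠ 8, so there is no saddle point; optimal play is mixed.
Low is strictly dominated by High, so Firm A never plays it.
On the remaining 2×2 (High, Mid vs Fight, Accommodate):
Let Firm A play High with probability p. Expected payoff against Fight: 8p + 2(1−p) = 6p + 2; against Accommodate: (-6)p + 12(1−p) = −18p + 12.
Setting these equal: 6p + 2 = −18p + 12 ⇒ 24p = 10 ⇒ p = 5/12, and the value is (6)·(5/12) + 2 = 9/2.
For Firm B: with q = P(Fight), equating High's and Mid's payoffs gives 14q − 6 = −10q + 12 ⇒ q = 3/4.

9/2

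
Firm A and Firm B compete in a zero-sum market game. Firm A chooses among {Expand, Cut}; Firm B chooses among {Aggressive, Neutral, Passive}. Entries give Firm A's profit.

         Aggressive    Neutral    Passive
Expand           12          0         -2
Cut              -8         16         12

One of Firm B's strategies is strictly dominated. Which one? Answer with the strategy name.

Passive holds Firm A's payoff strictly below Neutral in every row: -2 < 0, 12 < 16.
So Neutral is strictly dominated for Firm B.

Neutral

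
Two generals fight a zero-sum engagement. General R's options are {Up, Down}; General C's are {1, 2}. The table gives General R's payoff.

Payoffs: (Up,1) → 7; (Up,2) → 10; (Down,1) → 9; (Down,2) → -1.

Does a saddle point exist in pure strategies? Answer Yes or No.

No

Row minima: Up → 7, Down → -1; maximin = 7.
Column maxima: 1 → 9, 2 → 10; minimax = 9.
7 ≠ 9, so no pure-strategy equilibrium exists.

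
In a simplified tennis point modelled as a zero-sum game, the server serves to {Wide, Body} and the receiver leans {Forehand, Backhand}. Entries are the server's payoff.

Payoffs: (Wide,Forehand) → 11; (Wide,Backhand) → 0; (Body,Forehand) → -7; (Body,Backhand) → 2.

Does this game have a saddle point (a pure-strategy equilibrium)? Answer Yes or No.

No

Row minima: Wide → 0, Body → -7; maximin = 0.
Column maxima: Forehand → 11, Backhand → 2; minimax = 2.
0 ≠ 2, so no pure-strategy equilibrium exists.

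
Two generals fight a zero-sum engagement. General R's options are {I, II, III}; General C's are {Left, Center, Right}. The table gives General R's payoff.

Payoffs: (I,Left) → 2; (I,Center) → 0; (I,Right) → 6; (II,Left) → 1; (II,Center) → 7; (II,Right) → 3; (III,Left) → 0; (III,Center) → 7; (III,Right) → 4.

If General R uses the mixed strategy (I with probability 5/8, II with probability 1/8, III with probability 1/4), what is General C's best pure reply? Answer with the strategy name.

If General C plays Left, General R's expected payoff is (5/8)·2 + (1/8)·1 + (1/4)·0 = 11/8.
If General C plays Center, General R's expected payoff is (5/8)·0 + (1/8)·7 + (1/4)·7 = 21/8.
If General C plays Right, General R's expected payoff is (5/8)·6 + (1/8)·3 + (1/4)·4 = 41/8.
General C minimizes General R's payoff; the smallest is 11/8, so the best response is Left.

Left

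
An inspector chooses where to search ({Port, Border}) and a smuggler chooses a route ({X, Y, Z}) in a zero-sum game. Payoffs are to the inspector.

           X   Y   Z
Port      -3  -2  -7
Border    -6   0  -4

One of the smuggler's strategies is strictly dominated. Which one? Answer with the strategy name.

Y

X holds the inspector's payoff strictly below Y in every row: -3 < -2, -6 < 0.
So Y is strictly dominated for the smuggler.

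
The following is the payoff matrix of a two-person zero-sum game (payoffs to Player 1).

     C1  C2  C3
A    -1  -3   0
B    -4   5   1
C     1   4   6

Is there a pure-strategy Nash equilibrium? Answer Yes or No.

Row minima: A → -3, B → -4, C → 1; maximin = 1.
Column maxima: C1 → 1, C2 → 5, C3 → 6; minimax = 1.
maximin = minimax = 1, so a saddle point exists.

Yes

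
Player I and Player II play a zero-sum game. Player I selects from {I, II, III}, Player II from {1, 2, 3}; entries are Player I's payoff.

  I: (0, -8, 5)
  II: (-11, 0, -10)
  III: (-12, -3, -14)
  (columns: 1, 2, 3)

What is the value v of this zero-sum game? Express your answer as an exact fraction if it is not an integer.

-88/19

Row minima: I → -8, II → -11, III → -14; maximin = -8.
Column maxima: 1 → 0, 2 → 0, 3 → 5; minimax = 0.
-8 ≠ 0, so there is no saddle point; optimal play is mixed.
III is strictly dominated by II, so Player I never plays it.
With III eliminated, 3 is strictly dominated by 1 (it gives Player I strictly more in every remaining row), so Player II never plays it.
On the remaining 2×2 (I, II vs 1, 2):
Let Player I play I with probability p. Expected payoff against 1: 0p + (-11)(1−p) = 11p − 11; against 2: (-8)p + 0(1−p) = −8p.
Setting these equal: 11p − 11 = −8p ⇒ 19p = 11 ⇒ p = 11/19, and the value is (11)·(11/19) − 11 = -88/19.
For Player II: with q = P(1), equating I's and II's payoffs gives 8q − 8 = −11q ⇒ q = 8/19.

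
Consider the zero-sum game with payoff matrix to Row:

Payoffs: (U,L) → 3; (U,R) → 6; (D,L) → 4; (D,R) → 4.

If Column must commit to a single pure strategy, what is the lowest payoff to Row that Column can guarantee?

4

Column maxima: L → 4, R → 6.
The smallest of these is 4.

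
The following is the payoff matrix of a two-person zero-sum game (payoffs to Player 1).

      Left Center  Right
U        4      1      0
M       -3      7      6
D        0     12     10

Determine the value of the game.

Row minima: U → 0, M → -3, D → 0; maximin = 0.
Column maxima: Left → 4, Center → 12, Right → 10; minimax = 4.
0 ≠ 4, so there is no saddle point; optimal play is mixed.
M is strictly dominated by D, so Player 1 never plays it.
Center is strictly dominated by Right (it gives Player 1 strictly more in every row), so Player 2 never plays it.
On the remaining 2×2 (U, D vs Left, Right):
Let Player 1 play U with probability p. Expected payoff against Left: 4p + 0(1−p) = 4p; against Right: 0p + 10(1−p) = −10p + 10.
Setting these equal: 4p = −10p + 10 ⇒ 14p = 10 ⇒ p = 5/7, and the value is (4)·(5/7) = 20/7.
For Player 2: with q = P(Left), equating U's and D's payoffs gives 4q = −10q + 10 ⇒ q = 5/7.

20/7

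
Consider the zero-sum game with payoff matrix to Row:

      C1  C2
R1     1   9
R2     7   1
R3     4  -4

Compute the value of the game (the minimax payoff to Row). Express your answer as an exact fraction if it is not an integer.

Row minima: R1 → 1, R2 → 1, R3 → -4; maximin = 1.
Column maxima: C1 → 7, C2 → 9; minimax = 7.
1 ≠ 7, so there is no saddle point; optimal play is mixed.
R3 is strictly dominated by R2, so Row never plays it.
On the remaining 2×2 (R1, R2 vs C1, C2):
Let Row play R1 with probability p. Expected payoff against C1: 1p + 7(1−p) = −6p + 7; against C2: 9p + 1(1−p) = 8p + 1.
Setting these equal: −6p + 7 = 8p + 1 ⇒ −14p = -6 ⇒ p = 3/7, and the value is (-6)·(3/7) + 7 = 31/7.
For Column: with q = P(C1), equating R1's and R2's payoffs gives −8q + 9 = 6q + 1 ⇒ q = 4/7.

31/7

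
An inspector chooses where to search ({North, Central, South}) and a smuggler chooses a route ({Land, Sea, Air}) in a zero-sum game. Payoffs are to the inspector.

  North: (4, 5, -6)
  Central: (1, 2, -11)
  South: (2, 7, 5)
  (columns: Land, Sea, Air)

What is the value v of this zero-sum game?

32/13

Row minima: North → -6, Central → -11, South → 2; maximin = 2.
Column maxima: Land → 4, Sea → 7, Air → 5; minimax = 4.
2 ≠ 4, so there is no saddle point; optimal play is mixed.
Central is strictly dominated by North, so the inspector never plays it.
Sea is strictly dominated by Land (it gives the inspector strictly more in every row), so the smuggler never plays it.
On the remaining 2×2 (North, South vs Land, Air):
Let the inspector play North with probability p. Expected payoff against Land: 4p + 2(1−p) = 2p + 2; against Air: (-6)p + 5(1−p) = −11p + 5.
Setting these equal: 2p + 2 = −11p + 5 ⇒ 13p = 3 ⇒ p = 3/13, and the value is (2)·(3/13) + 2 = 32/13.
For the smuggler: with q = P(Land), equating North's and South's payoffs gives 10q − 6 = −3q + 5 ⇒ q = 11/13.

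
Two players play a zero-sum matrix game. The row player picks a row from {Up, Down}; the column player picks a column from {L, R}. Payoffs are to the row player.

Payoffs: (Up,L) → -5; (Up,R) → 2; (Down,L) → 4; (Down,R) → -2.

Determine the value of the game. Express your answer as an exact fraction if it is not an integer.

-2/13

Row minima: Up → -5, Down → -2; maximin = -2.
Column maxima: L → 4, R → 2; minimax = 2.
-2 ≠ 2, so there is no saddle point; optimal play is mixed.
Let the row player play Up with probability p. Expected payoff against L: (-5)p + 4(1−p) = −9p + 4; against R: 2p + (-2)(1−p) = 4p − 2.
Setting these equal: −9p + 4 = 4p − 2 ⇒ −13p = -6 ⇒ p = 6/13, and the value is (-9)·(6/13) + 4 = -2/13.
For the column player: with q = P(L), equating Up's and Down's payoffs gives −7q + 2 = 6q − 2 ⇒ q = 4/13.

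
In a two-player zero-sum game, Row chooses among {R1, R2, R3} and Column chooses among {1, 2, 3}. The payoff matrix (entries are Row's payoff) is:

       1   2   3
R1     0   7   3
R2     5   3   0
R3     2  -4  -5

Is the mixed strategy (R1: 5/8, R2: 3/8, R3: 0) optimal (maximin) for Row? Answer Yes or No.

Yes

Against 1 this mix gives (5/8)·0 + (3/8)·5 = 15/8.
Against 2 this mix gives (5/8)·7 + (3/8)·3 = 11/2.
Against 3 this mix gives (5/8)·3 + (3/8)·0 = 15/8.
All of Column's active replies (1, 3) yield 15/8, and no column does worse for Row. The mix makes Column indifferent and guarantees 15/8, so it is optimal.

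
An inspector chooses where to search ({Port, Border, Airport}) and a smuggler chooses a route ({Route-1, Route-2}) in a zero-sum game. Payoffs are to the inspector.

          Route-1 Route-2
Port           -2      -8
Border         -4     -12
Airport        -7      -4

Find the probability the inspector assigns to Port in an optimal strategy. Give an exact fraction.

Row minima: Port → -8, Border → -12, Airport → -7; maximin = -7.
Column maxima: Route-1 → -2, Route-2 → -4; minimax = -4.
-7 ≠ -4, so there is no saddle point; optimal play is mixed.
Border is strictly dominated by Port, so the inspector never plays it.
On the remaining 2×2 (Port, Airport vs Route-1, Route-2):
Let the inspector play Port with probability p. Expected payoff against Route-1: (-2)p + (-7)(1−p) = 5p − 7; against Route-2: (-8)p + (-4)(1−p) = −4p − 4.
Setting these equal: 5p − 7 = −4p − 4 ⇒ 9p = 3 ⇒ p = 1/3, and the value is (5)·(1/3) − 7 = -16/3.
For the smuggler: with q = P(Route-1), equating Port's and Airport's payoffs gives 6q − 8 = −3q − 4 ⇒ q = 4/9.

1/3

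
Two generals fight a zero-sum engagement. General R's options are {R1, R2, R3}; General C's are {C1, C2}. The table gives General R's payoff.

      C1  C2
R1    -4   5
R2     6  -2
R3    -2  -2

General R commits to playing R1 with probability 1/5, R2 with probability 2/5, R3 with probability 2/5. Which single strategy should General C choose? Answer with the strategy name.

If General C plays C1, General R's expected payoff is (1/5)·(-4) + (2/5)·6 + (2/5)·(-2) = 4/5.
If General C plays C2, General R's expected payoff is (1/5)·5 + (2/5)·(-2) + (2/5)·(-2) = -3/5.
General C minimizes General R's payoff; the smallest is -3/5, so the best response is C2.

C2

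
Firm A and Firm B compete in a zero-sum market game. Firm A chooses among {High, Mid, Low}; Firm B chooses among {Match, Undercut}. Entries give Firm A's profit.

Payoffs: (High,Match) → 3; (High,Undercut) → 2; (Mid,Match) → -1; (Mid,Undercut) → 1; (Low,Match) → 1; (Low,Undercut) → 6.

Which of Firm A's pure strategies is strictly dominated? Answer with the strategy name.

High gives a strictly higher payoff than Mid against every column: 3 > -1, 2 > 1.
So Mid is strictly dominated and Firm A never plays it.

Mid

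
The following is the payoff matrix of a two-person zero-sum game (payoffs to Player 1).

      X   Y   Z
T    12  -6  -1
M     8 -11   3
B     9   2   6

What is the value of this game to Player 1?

Row minima: T → -6, M → -11, B → 2; maximin = 2.
Column maxima: X → 12, Y → 2, Z → 6; minimax = 2.
Since maximin = minimax = 2, there is a saddle point and the value is 2.

2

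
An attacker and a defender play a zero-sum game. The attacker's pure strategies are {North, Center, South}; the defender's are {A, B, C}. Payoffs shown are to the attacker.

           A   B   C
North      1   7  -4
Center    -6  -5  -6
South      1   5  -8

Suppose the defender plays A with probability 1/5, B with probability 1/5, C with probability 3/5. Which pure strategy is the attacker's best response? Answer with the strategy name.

Expected payoff of North: (1/5)·1 + (1/5)·7 + (3/5)·(-4) = -4/5.
Expected payoff of Center: (1/5)·(-6) + (1/5)·(-5) + (3/5)·(-6) = -29/5.
Expected payoff of South: (1/5)·1 + (1/5)·5 + (3/5)·(-8) = -18/5.
The largest is -4/5, so the attacker's best response is North.

North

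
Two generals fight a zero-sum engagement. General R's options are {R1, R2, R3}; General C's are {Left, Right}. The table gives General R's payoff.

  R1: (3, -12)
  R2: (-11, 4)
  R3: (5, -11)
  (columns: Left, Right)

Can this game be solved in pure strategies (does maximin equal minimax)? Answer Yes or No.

No

Row minima: R1 → -12, R2 → -11, R3 → -11; maximin = -11.
Column maxima: Left → 5, Right → 4; minimax = 4.
-11 ≠ 4, so no pure-strategy equilibrium exists.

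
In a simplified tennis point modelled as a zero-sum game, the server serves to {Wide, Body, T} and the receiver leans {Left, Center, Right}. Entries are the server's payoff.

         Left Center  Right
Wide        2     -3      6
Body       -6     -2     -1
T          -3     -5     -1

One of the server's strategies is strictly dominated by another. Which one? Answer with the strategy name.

T

Wide gives a strictly higher payoff than T against every column: 2 > -3, -3 > -5, 6 > -1.
So T is strictly dominated and the server never plays it.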